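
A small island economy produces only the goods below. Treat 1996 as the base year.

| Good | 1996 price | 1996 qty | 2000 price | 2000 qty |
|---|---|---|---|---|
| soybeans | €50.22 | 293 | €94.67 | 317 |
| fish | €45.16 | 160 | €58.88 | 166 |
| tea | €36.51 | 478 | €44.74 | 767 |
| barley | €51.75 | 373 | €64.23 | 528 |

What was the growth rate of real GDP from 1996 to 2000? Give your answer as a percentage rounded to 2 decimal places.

34.16%

Real GDP 1996 = Nominal GDP 1996 = 50.22·293 + 45.16·160 + 36.51·478 + 51.75·373 = 58694.59.
Real GDP 2000 (at 1996 prices) = 50.22·317 + 45.16·166 + 36.51·767 + 51.75·528 = 78743.47.
Real growth = 78743.47/58694.59 − 1 = 0.3416.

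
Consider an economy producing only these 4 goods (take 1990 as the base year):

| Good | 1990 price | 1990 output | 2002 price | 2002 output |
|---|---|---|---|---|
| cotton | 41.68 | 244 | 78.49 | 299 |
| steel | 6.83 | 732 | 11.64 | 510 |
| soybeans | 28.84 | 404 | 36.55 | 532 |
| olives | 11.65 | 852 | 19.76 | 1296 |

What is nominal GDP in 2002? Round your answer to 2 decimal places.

Nominal GDP 2002 = Σ (p_2002 × q_2002) = 78.49·299 + 11.64·510 + 36.55·532 + 19.76·1296 = 74458.47.

74458.47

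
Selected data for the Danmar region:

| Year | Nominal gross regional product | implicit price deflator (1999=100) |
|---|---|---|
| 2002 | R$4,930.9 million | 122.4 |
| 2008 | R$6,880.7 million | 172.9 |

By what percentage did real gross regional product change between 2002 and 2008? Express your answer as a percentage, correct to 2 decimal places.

-1.21%

Real gross regional product 2002 = 4930.9 / 1.224 = 4028.51.
Real gross regional product 2008 = 6880.7 / 1.729 = 3979.58.
Real growth = 3979.58 / 4028.51 − 1 = -0.0121.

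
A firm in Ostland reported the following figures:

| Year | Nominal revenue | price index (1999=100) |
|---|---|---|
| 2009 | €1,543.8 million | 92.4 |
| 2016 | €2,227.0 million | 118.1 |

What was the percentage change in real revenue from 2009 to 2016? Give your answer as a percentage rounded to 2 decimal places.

12.86%

Real revenue 2009 = 1543.8 / 0.924 = 1670.78.
Real revenue 2016 = 2227.0 / 1.181 = 1885.69.
Real growth = 1885.69 / 1670.78 − 1 = 0.1286.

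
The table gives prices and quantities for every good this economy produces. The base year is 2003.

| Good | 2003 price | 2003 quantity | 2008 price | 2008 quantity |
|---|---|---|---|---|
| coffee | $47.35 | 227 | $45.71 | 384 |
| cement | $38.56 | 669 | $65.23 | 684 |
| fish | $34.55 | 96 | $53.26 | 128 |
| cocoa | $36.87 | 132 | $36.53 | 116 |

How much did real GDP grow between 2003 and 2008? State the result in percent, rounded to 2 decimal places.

19.07%

Real GDP 2003 = Nominal GDP 2003 = 47.35·227 + 38.56·669 + 34.55·96 + 36.87·132 = 44728.73.
Real GDP 2008 (at 2003 prices) = 47.35·384 + 38.56·684 + 34.55·128 + 36.87·116 = 53256.76.
Real growth = 53256.76/44728.73 − 1 = 0.1907.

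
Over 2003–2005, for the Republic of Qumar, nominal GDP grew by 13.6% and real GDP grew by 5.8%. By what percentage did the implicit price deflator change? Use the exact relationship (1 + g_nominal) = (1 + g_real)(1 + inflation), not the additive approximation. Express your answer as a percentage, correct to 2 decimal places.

7.37%

(1 + g_nom) = (1 + g_real)(1 + π), so π = 1.1360 / 1.0580 − 1 = 0.07372.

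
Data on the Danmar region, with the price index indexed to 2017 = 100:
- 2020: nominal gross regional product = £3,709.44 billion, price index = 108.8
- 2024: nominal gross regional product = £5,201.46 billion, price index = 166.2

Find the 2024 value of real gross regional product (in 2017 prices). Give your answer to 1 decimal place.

£3,129.6 billion

Real gross regional product = Nominal / (price index/100) = 5201.46 / 1.662 = 3129.64.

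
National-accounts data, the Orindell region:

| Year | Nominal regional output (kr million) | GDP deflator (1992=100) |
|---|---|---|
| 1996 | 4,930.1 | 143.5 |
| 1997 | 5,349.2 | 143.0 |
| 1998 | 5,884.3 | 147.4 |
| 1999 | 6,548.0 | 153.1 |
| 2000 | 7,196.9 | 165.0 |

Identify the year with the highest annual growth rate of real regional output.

1997

1997: real = 5349.2/1.430 = 3740.70; growth vs 1996 (3435.61) = 8.88%.
1998: real = 5884.3/1.474 = 3992.06; growth vs 1997 (3740.70) = 6.72%.
1999: real = 6548.0/1.531 = 4276.94; growth vs 1998 (3992.06) = 7.14%.
2000: real = 7196.9/1.650 = 4361.76; growth vs 1999 (4276.94) = 1.98%.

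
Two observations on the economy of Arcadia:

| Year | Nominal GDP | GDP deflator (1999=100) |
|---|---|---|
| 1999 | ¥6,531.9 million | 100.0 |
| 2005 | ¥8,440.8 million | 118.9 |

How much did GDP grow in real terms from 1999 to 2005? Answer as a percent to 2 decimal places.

8.68%

Real GDP 1999 = 6531.9 / 1.000 = 6531.90.
Real GDP 2005 = 8440.8 / 1.189 = 7099.07.
Real growth = 7099.07 / 6531.90 − 1 = 0.0868.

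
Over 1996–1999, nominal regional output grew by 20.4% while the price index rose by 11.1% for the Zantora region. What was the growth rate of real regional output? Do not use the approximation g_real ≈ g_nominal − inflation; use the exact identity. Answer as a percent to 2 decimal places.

8.37%

(1 + g_nom) = (1 + g_real)(1 + π), so g_real = 1.2040 / 1.1110 − 1 = 0.08371.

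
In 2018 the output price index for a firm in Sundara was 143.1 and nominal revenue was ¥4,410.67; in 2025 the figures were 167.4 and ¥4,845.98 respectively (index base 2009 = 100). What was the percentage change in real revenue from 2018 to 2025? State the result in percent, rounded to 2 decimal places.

-6.08%

Deflate each year: 2018 → 4410.67/1.431 = 3082.23; 2025 → 4845.98/1.674 = 2894.85.
So real revenue changed by 2894.85/3082.23 − 1 = -0.0608, i.e. -6.08%.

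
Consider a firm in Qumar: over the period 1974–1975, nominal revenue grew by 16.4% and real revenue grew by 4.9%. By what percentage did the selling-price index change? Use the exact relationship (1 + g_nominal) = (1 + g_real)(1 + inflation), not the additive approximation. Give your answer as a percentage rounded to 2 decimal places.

10.96%

(1 + g_nom) = (1 + g_real)(1 + π), so π = 1.1640 / 1.0490 − 1 = 0.10963.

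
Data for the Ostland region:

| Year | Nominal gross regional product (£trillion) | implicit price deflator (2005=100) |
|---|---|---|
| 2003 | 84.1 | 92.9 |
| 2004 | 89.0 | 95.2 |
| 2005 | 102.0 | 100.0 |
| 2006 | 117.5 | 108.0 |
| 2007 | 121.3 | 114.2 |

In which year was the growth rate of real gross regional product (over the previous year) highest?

2005

2004: real = 89.0/0.952 = 93.49; growth vs 2003 (90.53) = 3.27%.
2005: real = 102.0/1.000 = 102.00; growth vs 2004 (93.49) = 9.10%.
2006: real = 117.5/1.080 = 108.80; growth vs 2005 (102.00) = 6.67%.
2007: real = 121.3/1.142 = 106.22; growth vs 2006 (108.80) = -2.37%.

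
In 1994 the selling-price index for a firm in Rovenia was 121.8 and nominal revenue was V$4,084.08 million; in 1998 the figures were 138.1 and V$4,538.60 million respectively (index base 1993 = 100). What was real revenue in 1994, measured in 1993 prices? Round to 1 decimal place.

V$3,353.1 million

Real revenue = Nominal / (selling-price index/100) = 4084.08 / 1.218 = 3353.10.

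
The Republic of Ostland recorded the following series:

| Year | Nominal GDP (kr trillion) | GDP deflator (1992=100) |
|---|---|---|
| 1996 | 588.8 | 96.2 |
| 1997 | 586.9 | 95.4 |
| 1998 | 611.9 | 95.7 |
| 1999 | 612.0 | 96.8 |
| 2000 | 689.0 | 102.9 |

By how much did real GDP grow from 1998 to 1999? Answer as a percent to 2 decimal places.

Real GDP 1998 = 611.9/0.957 = 639.39.
Real GDP 1999 = 612.0/0.968 = 632.23.
Change = 632.23/639.39 − 1 = -0.0112.

-1.12%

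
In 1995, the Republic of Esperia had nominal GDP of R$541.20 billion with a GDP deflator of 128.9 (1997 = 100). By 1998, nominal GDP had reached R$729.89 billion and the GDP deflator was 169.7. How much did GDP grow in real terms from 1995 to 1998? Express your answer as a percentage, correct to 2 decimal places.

2.44%

Real GDP 1995 = 541.20 / 1.289 = 419.86.
Real GDP 1998 = 729.89 / 1.697 = 430.11.
Real growth = 430.11 / 419.86 − 1 = 0.0244.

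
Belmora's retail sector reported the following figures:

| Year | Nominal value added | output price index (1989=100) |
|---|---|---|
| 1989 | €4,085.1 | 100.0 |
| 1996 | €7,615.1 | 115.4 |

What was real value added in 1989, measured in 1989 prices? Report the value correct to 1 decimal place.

€4,085.1

Real value added = Nominal / (output price index/100) = 4085.1 / 1.000 = 4085.10.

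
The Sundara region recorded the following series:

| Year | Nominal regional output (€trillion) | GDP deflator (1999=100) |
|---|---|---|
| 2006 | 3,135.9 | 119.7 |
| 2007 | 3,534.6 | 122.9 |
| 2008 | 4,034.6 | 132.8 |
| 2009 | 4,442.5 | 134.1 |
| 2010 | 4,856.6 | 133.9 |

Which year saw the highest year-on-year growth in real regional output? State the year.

2007

2007: real = 3534.6/1.229 = 2876.00; growth vs 2006 (2619.80) = 9.78%.
2008: real = 4034.6/1.328 = 3038.10; growth vs 2007 (2876.00) = 5.64%.
2009: real = 4442.5/1.341 = 3312.83; growth vs 2008 (3038.10) = 9.04%.
2010: real = 4856.6/1.339 = 3627.04; growth vs 2009 (3312.83) = 9.48%.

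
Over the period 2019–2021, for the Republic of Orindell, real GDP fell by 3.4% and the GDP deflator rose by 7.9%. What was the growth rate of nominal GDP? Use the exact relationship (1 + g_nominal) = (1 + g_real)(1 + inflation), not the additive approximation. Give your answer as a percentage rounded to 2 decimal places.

(1 + g_nom) = (1 + g_real)(1 + π) = 0.9660 × 1.0790 = 1.04231.

4.23%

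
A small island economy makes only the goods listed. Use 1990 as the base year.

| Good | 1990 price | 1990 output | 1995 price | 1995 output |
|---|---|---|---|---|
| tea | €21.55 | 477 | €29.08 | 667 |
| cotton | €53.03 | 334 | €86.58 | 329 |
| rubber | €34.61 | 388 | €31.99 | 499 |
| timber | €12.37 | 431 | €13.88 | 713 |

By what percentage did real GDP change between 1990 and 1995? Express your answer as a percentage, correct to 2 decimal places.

Real GDP 1990 = Nominal GDP 1990 = 21.55·477 + 53.03·334 + 34.61·388 + 12.37·431 = 46751.52.
Real GDP 1995 (at 1990 prices) = 21.55·667 + 53.03·329 + 34.61·499 + 12.37·713 = 57910.92.
Real growth = 57910.92/46751.52 − 1 = 0.2387.

23.87%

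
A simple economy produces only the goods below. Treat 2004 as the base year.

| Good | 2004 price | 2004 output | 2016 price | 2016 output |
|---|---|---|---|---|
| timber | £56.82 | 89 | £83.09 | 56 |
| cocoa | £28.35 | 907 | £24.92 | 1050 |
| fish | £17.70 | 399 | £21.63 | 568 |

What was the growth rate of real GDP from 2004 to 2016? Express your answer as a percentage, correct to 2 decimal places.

13.67%

Real GDP 2004 = Nominal GDP 2004 = 56.82·89 + 28.35·907 + 17.70·399 = 37832.73.
Real GDP 2016 (at 2004 prices) = 56.82·56 + 28.35·1050 + 17.70·568 = 43003.02.
Real growth = 43003.02/37832.73 − 1 = 0.1367.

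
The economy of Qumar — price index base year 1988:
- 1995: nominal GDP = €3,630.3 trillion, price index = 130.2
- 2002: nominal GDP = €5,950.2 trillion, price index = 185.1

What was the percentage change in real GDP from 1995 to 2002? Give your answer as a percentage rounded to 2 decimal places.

Real GDP 1995 = 3630.3 / 1.302 = 2788.25.
Real GDP 2002 = 5950.2 / 1.851 = 3214.59.
Real growth = 3214.59 / 2788.25 − 1 = 0.1529.

15.29%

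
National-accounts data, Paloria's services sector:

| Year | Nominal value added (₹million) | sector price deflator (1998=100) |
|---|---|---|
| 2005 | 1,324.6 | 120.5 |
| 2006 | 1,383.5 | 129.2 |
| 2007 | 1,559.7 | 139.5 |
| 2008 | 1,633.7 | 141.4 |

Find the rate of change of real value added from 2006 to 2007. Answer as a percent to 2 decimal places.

4.41%

Real value added 2006 = 1383.5/1.292 = 1070.82.
Real value added 2007 = 1559.7/1.395 = 1118.06.
Change = 1118.06/1070.82 − 1 = 0.0441.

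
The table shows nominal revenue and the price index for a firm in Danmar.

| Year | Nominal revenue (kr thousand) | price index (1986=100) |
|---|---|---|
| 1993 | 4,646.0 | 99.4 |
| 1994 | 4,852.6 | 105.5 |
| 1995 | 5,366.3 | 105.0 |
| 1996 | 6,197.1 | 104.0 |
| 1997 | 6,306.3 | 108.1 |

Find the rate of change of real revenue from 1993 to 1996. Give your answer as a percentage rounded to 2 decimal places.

27.49%

Real revenue 1993 = 4646.0/0.994 = 4674.04.
Real revenue 1996 = 6197.1/1.040 = 5958.75.
Change = 5958.75/4674.04 − 1 = 0.2749.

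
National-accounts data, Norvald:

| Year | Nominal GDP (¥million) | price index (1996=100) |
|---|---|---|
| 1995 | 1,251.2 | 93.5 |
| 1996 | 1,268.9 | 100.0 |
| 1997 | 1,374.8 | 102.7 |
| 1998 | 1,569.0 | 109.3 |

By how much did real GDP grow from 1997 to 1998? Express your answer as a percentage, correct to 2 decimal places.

Real GDP 1997 = 1374.8/1.027 = 1338.66.
Real GDP 1998 = 1569.0/1.093 = 1435.50.
Change = 1435.50/1338.66 − 1 = 0.0723.

7.23%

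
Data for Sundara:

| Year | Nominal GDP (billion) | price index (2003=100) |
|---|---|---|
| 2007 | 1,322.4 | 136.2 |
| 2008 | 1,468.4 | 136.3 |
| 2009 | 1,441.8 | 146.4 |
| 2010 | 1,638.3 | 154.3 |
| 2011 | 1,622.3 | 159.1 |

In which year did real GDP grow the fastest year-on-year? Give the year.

2008: real = 1468.4/1.363 = 1077.33; growth vs 2007 (970.93) = 10.96%.
2009: real = 1441.8/1.464 = 984.84; growth vs 2008 (1077.33) = -8.59%.
2010: real = 1638.3/1.543 = 1061.76; growth vs 2009 (984.84) = 7.81%.
2011: real = 1622.3/1.591 = 1019.67; growth vs 2010 (1061.76) = -3.96%.

2008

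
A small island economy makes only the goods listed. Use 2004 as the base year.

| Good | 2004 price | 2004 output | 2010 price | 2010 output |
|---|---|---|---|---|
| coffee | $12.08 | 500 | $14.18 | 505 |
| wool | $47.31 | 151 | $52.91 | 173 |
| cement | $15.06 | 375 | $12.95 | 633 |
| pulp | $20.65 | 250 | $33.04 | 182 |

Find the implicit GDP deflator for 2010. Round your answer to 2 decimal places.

Nominal GDP 2010 = 14.18·505 + 52.91·173 + 12.95·633 + 33.04·182 = 30524.96.
Real GDP 2010 (at 2004 prices) = 12.08·505 + 47.31·173 + 15.06·633 + 20.65·182 = 27576.31.
Deflator = Nominal/Real × 100 = 30524.96/27576.31 × 100 = 110.693.

110.69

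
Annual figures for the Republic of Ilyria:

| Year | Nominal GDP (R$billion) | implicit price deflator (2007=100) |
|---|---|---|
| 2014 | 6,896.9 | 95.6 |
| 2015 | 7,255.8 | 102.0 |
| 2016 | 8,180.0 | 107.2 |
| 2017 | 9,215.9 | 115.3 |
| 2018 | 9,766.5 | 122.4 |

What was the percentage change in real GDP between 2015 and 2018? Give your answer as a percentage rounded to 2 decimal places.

Real GDP 2015 = 7255.8/1.020 = 7113.53.
Real GDP 2018 = 9766.5/1.224 = 7979.17.
Change = 7979.17/7113.53 − 1 = 0.1217.

12.17%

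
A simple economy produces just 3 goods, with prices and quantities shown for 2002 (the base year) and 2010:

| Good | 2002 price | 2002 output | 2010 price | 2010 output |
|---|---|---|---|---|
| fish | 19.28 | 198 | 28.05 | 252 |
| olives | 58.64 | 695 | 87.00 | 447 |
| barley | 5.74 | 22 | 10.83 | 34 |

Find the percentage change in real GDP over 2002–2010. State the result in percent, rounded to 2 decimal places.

Real GDP 2002 = Nominal GDP 2002 = 19.28·198 + 58.64·695 + 5.74·22 = 44698.52.
Real GDP 2010 (at 2002 prices) = 19.28·252 + 58.64·447 + 5.74·34 = 31265.80.
Real growth = 31265.80/44698.52 − 1 = -0.3005.

-30.05%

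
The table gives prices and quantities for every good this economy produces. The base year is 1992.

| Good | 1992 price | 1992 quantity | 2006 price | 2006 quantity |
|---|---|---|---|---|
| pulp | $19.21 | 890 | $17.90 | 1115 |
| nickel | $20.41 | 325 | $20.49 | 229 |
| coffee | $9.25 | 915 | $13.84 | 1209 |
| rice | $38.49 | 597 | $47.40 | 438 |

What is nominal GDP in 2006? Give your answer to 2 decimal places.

Nominal GDP 2006 = Σ (p_2006 × q_2006) = 17.90·1115 + 20.49·229 + 13.84·1209 + 47.40·438 = 62144.47.

$62144.47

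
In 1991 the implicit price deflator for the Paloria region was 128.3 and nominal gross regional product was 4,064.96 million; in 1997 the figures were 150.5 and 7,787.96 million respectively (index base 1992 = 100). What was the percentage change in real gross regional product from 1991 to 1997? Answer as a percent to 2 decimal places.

Deflate each year: 1991 → 4064.96/1.283 = 3168.32; 1997 → 7787.96/1.505 = 5174.72.
So real gross regional product changed by 5174.72/3168.32 − 1 = 0.6333, i.e. 63.33%.

63.33%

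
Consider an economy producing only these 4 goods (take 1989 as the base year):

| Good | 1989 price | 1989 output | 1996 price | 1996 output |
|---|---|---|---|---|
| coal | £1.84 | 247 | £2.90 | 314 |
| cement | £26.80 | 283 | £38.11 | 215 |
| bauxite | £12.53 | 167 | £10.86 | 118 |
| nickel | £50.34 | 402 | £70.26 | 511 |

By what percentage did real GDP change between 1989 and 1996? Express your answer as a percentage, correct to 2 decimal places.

Real GDP 1989 = Nominal GDP 1989 = 1.84·247 + 26.80·283 + 12.53·167 + 50.34·402 = 30368.07.
Real GDP 1996 (at 1989 prices) = 1.84·314 + 26.80·215 + 12.53·118 + 50.34·511 = 33542.04.
Real growth = 33542.04/30368.07 − 1 = 0.1045.

10.45%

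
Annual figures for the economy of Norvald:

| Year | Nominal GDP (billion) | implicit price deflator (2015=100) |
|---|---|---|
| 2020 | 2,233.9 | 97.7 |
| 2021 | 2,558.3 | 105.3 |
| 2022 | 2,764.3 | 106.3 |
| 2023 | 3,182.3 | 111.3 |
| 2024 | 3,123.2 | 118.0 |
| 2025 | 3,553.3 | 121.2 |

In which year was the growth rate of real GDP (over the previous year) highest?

2021: real = 2558.3/1.053 = 2429.53; growth vs 2020 (2286.49) = 6.26%.
2022: real = 2764.3/1.063 = 2600.47; growth vs 2021 (2429.53) = 7.04%.
2023: real = 3182.3/1.113 = 2859.21; growth vs 2022 (2600.47) = 9.95%.
2024: real = 3123.2/1.180 = 2646.78; growth vs 2023 (2859.21) = -7.43%.
2025: real = 3553.3/1.212 = 2931.77; growth vs 2024 (2646.78) = 10.77%.

2025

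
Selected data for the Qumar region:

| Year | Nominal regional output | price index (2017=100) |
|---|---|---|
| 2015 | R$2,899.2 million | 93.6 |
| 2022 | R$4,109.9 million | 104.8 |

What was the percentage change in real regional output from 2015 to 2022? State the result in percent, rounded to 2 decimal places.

26.61%

Real regional output 2015 = 2899.2 / 0.936 = 3097.44.
Real regional output 2022 = 4109.9 / 1.048 = 3921.66.
Real growth = 3921.66 / 3097.44 − 1 = 0.2661.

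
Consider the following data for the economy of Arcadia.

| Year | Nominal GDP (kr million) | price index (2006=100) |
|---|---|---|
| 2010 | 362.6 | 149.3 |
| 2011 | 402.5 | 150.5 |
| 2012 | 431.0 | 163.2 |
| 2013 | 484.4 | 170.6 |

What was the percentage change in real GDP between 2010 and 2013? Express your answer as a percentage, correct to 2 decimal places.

Real GDP 2010 = 362.6/1.493 = 242.87.
Real GDP 2013 = 484.4/1.706 = 283.94.
Change = 283.94/242.87 − 1 = 0.1691.

16.91%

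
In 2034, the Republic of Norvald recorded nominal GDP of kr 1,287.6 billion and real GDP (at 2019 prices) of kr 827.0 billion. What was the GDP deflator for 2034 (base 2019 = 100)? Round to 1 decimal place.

GDP deflator = (Nominal / Real) × 100 = 1287.6 / 827.0 × 100 = 155.70.

155.7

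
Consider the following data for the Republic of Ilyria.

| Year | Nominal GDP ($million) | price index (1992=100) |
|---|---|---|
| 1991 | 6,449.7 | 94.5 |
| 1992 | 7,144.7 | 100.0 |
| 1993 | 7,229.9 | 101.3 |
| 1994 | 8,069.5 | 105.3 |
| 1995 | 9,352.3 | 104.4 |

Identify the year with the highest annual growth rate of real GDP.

1995

1992: real = 7144.7/1.000 = 7144.70; growth vs 1991 (6825.08) = 4.68%.
1993: real = 7229.9/1.013 = 7137.12; growth vs 1992 (7144.70) = -0.11%.
1994: real = 8069.5/1.053 = 7663.34; growth vs 1993 (7137.12) = 7.37%.
1995: real = 9352.3/1.044 = 8958.14; growth vs 1994 (7663.34) = 16.90%.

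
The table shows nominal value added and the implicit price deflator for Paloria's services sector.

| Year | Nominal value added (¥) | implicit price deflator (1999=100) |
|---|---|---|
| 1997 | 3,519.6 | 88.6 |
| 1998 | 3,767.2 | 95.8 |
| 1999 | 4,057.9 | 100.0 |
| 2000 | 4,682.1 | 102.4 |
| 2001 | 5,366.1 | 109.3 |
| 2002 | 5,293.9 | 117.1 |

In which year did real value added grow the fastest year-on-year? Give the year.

2000

1998: real = 3767.2/0.958 = 3932.36; growth vs 1997 (3972.46) = -1.01%.
1999: real = 4057.9/1.000 = 4057.90; growth vs 1998 (3932.36) = 3.19%.
2000: real = 4682.1/1.024 = 4572.36; growth vs 1999 (4057.90) = 12.68%.
2001: real = 5366.1/1.093 = 4909.52; growth vs 2000 (4572.36) = 7.37%.
2002: real = 5293.9/1.171 = 4520.84; growth vs 2001 (4909.52) = -7.92%.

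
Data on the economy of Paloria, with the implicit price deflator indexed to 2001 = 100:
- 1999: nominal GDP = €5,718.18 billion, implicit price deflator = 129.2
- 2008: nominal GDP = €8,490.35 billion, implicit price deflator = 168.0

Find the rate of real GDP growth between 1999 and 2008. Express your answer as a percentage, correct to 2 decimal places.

14.19%

Real GDP 1999 = 5718.18 / 1.292 = 4425.84.
Real GDP 2008 = 8490.35 / 1.680 = 5053.78.
Real growth = 5053.78 / 4425.84 − 1 = 0.1419.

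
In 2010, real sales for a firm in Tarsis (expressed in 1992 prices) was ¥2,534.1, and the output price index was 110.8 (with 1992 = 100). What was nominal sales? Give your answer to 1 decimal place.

Nominal sales = Real × (output price index/100) = 2534.1 × 1.108 = 2807.78.

¥2,807.8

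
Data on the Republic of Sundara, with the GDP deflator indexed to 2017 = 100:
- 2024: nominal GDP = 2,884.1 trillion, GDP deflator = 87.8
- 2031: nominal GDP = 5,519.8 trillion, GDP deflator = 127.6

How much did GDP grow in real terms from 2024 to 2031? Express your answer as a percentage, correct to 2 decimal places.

Deflate each year: 2024 → 2884.1/0.878 = 3284.85; 2031 → 5519.8/1.276 = 4325.86.
So real GDP changed by 4325.86/3284.85 − 1 = 0.3169, i.e. 31.69%.

31.69%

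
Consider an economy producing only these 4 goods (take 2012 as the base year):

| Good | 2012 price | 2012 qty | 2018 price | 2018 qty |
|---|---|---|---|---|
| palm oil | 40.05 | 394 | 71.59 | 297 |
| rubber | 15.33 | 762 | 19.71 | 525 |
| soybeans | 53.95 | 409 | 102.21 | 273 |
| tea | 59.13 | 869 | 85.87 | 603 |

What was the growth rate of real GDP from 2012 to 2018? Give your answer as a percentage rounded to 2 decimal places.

Real GDP 2012 = Nominal GDP 2012 = 40.05·394 + 15.33·762 + 53.95·409 + 59.13·869 = 100910.68.
Real GDP 2018 (at 2012 prices) = 40.05·297 + 15.33·525 + 53.95·273 + 59.13·603 = 70326.84.
Real growth = 70326.84/100910.68 − 1 = -0.3031.

-30.31%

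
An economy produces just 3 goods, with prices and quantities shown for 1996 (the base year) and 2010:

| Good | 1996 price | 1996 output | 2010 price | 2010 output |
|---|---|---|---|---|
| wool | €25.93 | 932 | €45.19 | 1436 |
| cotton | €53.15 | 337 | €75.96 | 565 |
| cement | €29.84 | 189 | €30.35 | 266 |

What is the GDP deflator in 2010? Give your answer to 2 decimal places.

Nominal GDP 2010 = 45.19·1436 + 75.96·565 + 30.35·266 = 115883.34.
Real GDP 2010 (at 1996 prices) = 25.93·1436 + 53.15·565 + 29.84·266 = 75202.67.
Deflator = Nominal/Real × 100 = 115883.34/75202.67 × 100 = 154.095.

154.09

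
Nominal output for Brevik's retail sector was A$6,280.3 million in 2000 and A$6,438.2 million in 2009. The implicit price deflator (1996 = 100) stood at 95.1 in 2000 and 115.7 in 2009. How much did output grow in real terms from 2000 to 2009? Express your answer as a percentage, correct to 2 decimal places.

Deflate each year: 2000 → 6280.3/0.951 = 6603.89; 2009 → 6438.2/1.157 = 5564.56.
So real output changed by 5564.56/6603.89 − 1 = -0.1574, i.e. -15.74%.

-15.74%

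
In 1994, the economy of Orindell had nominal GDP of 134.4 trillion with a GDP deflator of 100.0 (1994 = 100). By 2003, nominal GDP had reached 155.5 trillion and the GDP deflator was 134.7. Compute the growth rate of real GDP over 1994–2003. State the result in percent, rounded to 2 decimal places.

-14.11%

Deflate each year: 1994 → 134.4/1.000 = 134.40; 2003 → 155.5/1.347 = 115.44.
So real GDP changed by 115.44/134.40 − 1 = -0.1411, i.e. -14.11%.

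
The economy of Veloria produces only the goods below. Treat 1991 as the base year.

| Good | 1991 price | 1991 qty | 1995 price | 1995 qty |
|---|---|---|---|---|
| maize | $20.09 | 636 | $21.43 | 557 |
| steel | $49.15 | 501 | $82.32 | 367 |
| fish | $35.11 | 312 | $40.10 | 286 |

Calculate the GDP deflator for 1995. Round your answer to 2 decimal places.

Nominal GDP 1995 = 21.43·557 + 82.32·367 + 40.10·286 = 53616.55.
Real GDP 1995 (at 1991 prices) = 20.09·557 + 49.15·367 + 35.11·286 = 39269.64.
Deflator = Nominal/Real × 100 = 53616.55/39269.64 × 100 = 136.534.

136.53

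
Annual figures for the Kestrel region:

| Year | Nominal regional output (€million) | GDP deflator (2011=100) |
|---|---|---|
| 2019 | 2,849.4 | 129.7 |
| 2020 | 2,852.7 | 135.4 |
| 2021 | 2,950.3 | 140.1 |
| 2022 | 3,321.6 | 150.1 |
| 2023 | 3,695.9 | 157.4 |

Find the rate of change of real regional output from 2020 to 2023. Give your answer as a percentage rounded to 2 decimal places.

Real regional output 2020 = 2852.7/1.354 = 2106.87.
Real regional output 2023 = 3695.9/1.574 = 2348.09.
Change = 2348.09/2106.87 − 1 = 0.1145.

11.45%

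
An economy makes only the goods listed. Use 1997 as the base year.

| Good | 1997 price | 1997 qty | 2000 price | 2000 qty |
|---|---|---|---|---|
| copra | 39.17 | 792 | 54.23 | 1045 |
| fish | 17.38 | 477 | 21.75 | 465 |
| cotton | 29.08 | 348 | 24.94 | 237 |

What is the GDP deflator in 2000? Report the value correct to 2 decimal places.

130.03

Nominal GDP 2000 = 54.23·1045 + 21.75·465 + 24.94·237 = 72694.88.
Real GDP 2000 (at 1997 prices) = 39.17·1045 + 17.38·465 + 29.08·237 = 55906.31.
Deflator = Nominal/Real × 100 = 72694.88/55906.31 × 100 = 130.030.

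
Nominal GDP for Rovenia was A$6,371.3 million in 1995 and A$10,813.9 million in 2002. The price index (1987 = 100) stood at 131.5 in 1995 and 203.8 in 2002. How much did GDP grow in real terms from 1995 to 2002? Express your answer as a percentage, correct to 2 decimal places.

Real GDP 1995 = 6371.3 / 1.315 = 4845.10.
Real GDP 2002 = 10813.9 / 2.038 = 5306.13.
Real growth = 5306.13 / 4845.10 − 1 = 0.0952.

9.52%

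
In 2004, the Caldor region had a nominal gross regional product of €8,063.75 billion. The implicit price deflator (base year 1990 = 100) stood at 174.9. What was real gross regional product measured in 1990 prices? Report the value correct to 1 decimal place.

Real gross regional product = Nominal / (implicit price deflator/100) = 8063.75 / 1.749 = 4610.49.

€4,610.5 billion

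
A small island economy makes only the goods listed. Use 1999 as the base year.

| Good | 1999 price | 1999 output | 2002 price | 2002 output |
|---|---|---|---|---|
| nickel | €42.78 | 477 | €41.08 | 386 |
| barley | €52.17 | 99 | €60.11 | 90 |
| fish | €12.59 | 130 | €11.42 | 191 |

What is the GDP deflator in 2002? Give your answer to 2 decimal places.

Nominal GDP 2002 = 41.08·386 + 60.11·90 + 11.42·191 = 23448.00.
Real GDP 2002 (at 1999 prices) = 42.78·386 + 52.17·90 + 12.59·191 = 23613.07.
Deflator = Nominal/Real × 100 = 23448.00/23613.07 × 100 = 99.301.

99.30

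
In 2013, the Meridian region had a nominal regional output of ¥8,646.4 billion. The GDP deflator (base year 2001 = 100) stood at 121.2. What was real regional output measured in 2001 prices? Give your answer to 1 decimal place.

Real regional output = Nominal / (GDP deflator/100) = 8646.4 / 1.212 = 7133.99.

¥7,134.0 billion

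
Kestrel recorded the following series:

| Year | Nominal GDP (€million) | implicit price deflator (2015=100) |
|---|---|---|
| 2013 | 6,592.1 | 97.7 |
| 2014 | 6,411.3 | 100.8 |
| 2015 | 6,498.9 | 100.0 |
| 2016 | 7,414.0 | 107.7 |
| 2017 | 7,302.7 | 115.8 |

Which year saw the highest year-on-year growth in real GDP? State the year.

2014: real = 6411.3/1.008 = 6360.42; growth vs 2013 (6747.29) = -5.73%.
2015: real = 6498.9/1.000 = 6498.90; growth vs 2014 (6360.42) = 2.18%.
2016: real = 7414.0/1.077 = 6883.94; growth vs 2015 (6498.90) = 5.92%.
2017: real = 7302.7/1.158 = 6306.30; growth vs 2016 (6883.94) = -8.39%.

2016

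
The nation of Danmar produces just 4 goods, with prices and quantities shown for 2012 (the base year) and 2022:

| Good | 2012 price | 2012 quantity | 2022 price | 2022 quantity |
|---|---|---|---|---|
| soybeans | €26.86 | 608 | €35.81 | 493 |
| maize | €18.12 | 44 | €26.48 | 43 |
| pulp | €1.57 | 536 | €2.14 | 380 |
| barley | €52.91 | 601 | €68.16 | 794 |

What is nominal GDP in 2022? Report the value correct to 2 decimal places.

Nominal GDP 2022 = Σ (p_2022 × q_2022) = 35.81·493 + 26.48·43 + 2.14·380 + 68.16·794 = 73725.21.

€73725.21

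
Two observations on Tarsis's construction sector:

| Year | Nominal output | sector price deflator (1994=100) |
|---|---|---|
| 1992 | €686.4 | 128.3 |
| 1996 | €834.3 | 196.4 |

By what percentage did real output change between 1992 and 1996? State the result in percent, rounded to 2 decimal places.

-20.60%

Real output 1992 = 686.4 / 1.283 = 535.00.
Real output 1996 = 834.3 / 1.964 = 424.80.
Real growth = 424.80 / 535.00 − 1 = -0.2060.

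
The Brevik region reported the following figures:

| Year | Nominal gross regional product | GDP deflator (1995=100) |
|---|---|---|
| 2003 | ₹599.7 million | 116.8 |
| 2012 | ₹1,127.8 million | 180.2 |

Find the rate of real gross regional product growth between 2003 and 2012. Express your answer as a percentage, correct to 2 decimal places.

21.90%

Deflate each year: 2003 → 599.7/1.168 = 513.44; 2012 → 1127.8/1.802 = 625.86.
So real gross regional product changed by 625.86/513.44 − 1 = 0.2190, i.e. 21.90%.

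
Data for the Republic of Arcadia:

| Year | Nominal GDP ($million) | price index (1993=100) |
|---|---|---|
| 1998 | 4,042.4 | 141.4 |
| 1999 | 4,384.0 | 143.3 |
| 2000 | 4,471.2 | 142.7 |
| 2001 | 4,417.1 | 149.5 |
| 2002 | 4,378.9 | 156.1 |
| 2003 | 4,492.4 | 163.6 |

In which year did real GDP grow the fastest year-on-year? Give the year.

1999

1999: real = 4384.0/1.433 = 3059.32; growth vs 1998 (2858.84) = 7.01%.
2000: real = 4471.2/1.427 = 3133.29; growth vs 1999 (3059.32) = 2.42%.
2001: real = 4417.1/1.495 = 2954.58; growth vs 2000 (3133.29) = -5.70%.
2002: real = 4378.9/1.561 = 2805.19; growth vs 2001 (2954.58) = -5.06%.
2003: real = 4492.4/1.636 = 2745.97; growth vs 2002 (2805.19) = -2.11%.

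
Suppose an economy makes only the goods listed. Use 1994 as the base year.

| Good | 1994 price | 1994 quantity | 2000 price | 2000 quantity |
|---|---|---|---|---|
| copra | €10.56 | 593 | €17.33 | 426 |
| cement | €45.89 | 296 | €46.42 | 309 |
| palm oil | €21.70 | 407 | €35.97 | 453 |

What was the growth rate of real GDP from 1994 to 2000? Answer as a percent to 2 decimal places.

-0.59%

Real GDP 1994 = Nominal GDP 1994 = 10.56·593 + 45.89·296 + 21.70·407 = 28677.42.
Real GDP 2000 (at 1994 prices) = 10.56·426 + 45.89·309 + 21.70·453 = 28508.67.
Real growth = 28508.67/28677.42 − 1 = -0.0059.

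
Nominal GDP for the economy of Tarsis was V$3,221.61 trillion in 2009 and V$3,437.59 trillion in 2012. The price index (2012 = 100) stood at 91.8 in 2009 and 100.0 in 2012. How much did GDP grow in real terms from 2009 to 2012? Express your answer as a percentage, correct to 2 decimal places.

Real GDP 2009 = 3221.61 / 0.918 = 3509.38.
Real GDP 2012 = 3437.59 / 1.000 = 3437.59.
Real growth = 3437.59 / 3509.38 − 1 = -0.0205.

-2.05%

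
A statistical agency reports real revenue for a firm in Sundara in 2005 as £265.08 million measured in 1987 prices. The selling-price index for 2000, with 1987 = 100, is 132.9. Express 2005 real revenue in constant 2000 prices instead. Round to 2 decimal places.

£352.29 million

Real revenue in 2000 prices = Real revenue in 1987 prices × (P_2000/P_1987) = 265.08 × 1.329 = 352.29.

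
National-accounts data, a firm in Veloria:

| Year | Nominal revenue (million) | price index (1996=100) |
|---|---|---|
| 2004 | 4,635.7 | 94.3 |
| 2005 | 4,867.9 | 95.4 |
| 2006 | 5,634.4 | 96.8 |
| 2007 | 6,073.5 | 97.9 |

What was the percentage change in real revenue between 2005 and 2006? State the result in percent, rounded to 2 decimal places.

14.07%

Real revenue 2005 = 4867.9/0.954 = 5102.62.
Real revenue 2006 = 5634.4/0.968 = 5820.66.
Change = 5820.66/5102.62 − 1 = 0.1407.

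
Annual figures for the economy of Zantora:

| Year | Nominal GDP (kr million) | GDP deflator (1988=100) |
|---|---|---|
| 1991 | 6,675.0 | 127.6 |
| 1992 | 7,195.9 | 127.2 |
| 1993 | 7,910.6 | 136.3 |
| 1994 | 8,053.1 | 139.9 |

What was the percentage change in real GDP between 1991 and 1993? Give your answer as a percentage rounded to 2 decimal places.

10.95%

Real GDP 1991 = 6675.0/1.276 = 5231.19.
Real GDP 1993 = 7910.6/1.363 = 5803.82.
Change = 5803.82/5231.19 − 1 = 0.1095.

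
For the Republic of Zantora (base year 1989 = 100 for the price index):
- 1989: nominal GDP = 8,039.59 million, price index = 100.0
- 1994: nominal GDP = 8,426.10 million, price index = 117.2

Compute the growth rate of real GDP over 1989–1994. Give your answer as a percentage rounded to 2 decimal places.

-10.57%

Real GDP 1989 = 8039.59 / 1.000 = 8039.59.
Real GDP 1994 = 8426.10 / 1.172 = 7189.51.
Real growth = 7189.51 / 8039.59 − 1 = -0.1057.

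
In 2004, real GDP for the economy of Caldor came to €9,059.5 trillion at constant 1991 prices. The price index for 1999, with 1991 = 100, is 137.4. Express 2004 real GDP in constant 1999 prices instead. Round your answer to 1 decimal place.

Real GDP in 1999 prices = Real GDP in 1991 prices × (P_1999/P_1991) = 9059.5 × 1.374 = 12447.75.

€12,447.8 trillion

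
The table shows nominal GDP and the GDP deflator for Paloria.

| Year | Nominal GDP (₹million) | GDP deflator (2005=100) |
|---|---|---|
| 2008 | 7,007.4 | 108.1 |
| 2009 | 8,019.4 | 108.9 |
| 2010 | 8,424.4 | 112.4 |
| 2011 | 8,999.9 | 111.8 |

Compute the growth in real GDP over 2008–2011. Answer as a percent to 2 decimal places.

Real GDP 2008 = 7007.4/1.081 = 6482.33.
Real GDP 2011 = 8999.9/1.118 = 8050.00.
Change = 8050.00/6482.33 − 1 = 0.2418.

24.18%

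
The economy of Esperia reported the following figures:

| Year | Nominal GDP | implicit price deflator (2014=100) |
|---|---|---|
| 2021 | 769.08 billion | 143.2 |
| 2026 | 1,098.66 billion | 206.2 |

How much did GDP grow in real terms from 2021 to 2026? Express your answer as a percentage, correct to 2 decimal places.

Real GDP 2021 = 769.08 / 1.432 = 537.07.
Real GDP 2026 = 1098.66 / 2.062 = 532.81.
Real growth = 532.81 / 537.07 − 1 = -0.0079.

-0.79%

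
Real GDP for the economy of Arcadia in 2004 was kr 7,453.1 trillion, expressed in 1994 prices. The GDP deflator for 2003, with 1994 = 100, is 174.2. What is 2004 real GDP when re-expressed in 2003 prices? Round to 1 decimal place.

Real GDP in 2003 prices = Real GDP in 1994 prices × (P_2003/P_1994) = 7453.1 × 1.742 = 12983.30.

kr 12,983.3 trillion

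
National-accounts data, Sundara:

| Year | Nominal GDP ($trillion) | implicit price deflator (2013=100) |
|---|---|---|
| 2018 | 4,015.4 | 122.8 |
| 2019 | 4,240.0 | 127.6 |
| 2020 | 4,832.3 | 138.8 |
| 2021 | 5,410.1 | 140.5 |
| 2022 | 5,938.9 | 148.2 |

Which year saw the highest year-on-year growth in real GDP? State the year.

2021

2019: real = 4240.0/1.276 = 3322.88; growth vs 2018 (3269.87) = 1.62%.
2020: real = 4832.3/1.388 = 3481.48; growth vs 2019 (3322.88) = 4.77%.
2021: real = 5410.1/1.405 = 3850.60; growth vs 2020 (3481.48) = 10.60%.
2022: real = 5938.9/1.482 = 4007.35; growth vs 2021 (3850.60) = 4.07%.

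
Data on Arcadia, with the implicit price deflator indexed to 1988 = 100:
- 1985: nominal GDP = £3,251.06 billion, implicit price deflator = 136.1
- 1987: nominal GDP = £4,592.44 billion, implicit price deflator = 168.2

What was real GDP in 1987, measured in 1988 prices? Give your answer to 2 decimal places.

Real GDP = Nominal / (implicit price deflator/100) = 4592.44 / 1.682 = 2730.34.

£2,730.34 billion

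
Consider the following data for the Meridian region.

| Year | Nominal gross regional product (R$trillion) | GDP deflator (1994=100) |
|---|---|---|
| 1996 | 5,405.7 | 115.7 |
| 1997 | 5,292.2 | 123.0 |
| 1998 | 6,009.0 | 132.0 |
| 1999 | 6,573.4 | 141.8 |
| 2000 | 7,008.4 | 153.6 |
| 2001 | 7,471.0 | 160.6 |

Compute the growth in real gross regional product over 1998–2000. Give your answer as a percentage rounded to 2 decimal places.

Real gross regional product 1998 = 6009.0/1.320 = 4552.27.
Real gross regional product 2000 = 7008.4/1.536 = 4562.76.
Change = 4562.76/4552.27 − 1 = 0.0023.

0.23%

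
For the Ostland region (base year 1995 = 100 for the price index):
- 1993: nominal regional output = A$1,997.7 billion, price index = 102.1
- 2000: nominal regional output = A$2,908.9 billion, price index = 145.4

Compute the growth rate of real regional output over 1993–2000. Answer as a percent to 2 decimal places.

2.25%

Real regional output 1993 = 1997.7 / 1.021 = 1956.61.
Real regional output 2000 = 2908.9 / 1.454 = 2000.62.
Real growth = 2000.62 / 1956.61 − 1 = 0.0225.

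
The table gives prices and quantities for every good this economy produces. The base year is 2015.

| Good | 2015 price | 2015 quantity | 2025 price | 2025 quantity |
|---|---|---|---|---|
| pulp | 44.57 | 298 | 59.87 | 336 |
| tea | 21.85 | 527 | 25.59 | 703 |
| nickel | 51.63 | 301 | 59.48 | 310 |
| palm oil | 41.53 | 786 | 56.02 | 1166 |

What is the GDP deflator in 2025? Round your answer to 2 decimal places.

Nominal GDP 2025 = 59.87·336 + 25.59·703 + 59.48·310 + 56.02·1166 = 121864.21.
Real GDP 2025 (at 2015 prices) = 44.57·336 + 21.85·703 + 51.63·310 + 41.53·1166 = 94765.35.
Deflator = Nominal/Real × 100 = 121864.21/94765.35 × 100 = 128.596.

128.60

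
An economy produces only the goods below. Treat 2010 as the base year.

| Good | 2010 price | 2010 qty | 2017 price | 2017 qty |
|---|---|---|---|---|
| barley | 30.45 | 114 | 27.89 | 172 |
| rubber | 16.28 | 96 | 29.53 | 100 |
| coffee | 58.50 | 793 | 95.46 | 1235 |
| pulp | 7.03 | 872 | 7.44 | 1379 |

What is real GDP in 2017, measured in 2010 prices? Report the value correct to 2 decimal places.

88807.27

Real GDP 2017 = Σ (p_2010 × q_2017) = 30.45·172 + 16.28·100 + 58.50·1235 + 7.03·1379 = 88807.27.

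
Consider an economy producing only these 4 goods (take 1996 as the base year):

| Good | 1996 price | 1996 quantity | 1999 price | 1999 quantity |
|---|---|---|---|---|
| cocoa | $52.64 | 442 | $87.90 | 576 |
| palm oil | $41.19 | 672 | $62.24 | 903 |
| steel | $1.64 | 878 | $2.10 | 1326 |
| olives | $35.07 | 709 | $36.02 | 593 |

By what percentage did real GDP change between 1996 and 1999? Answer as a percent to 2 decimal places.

Real GDP 1996 = Nominal GDP 1996 = 52.64·442 + 41.19·672 + 1.64·878 + 35.07·709 = 77251.11.
Real GDP 1999 (at 1996 prices) = 52.64·576 + 41.19·903 + 1.64·1326 + 35.07·593 = 90486.36.
Real growth = 90486.36/77251.11 − 1 = 0.1713.

17.13%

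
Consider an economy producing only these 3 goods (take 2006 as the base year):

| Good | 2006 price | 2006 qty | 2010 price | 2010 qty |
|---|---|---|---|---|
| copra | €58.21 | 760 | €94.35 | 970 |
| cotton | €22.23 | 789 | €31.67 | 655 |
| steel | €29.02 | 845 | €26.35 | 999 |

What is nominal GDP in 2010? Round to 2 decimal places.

Nominal GDP 2010 = Σ (p_2010 × q_2010) = 94.35·970 + 31.67·655 + 26.35·999 = 138587.00.

€138587.00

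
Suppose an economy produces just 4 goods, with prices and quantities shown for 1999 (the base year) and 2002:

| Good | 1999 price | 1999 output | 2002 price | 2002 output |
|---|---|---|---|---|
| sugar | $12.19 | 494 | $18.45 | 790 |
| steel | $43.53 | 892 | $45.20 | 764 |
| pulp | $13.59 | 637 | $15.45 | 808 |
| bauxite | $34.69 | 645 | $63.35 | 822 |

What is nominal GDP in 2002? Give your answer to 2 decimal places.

$113665.60

Nominal GDP 2002 = Σ (p_2002 × q_2002) = 18.45·790 + 45.20·764 + 15.45·808 + 63.35·822 = 113665.60.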